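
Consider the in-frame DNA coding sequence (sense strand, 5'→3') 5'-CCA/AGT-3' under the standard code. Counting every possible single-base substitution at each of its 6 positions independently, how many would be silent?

Codon 1 (CCA, Pro): 3 synonymous substitutions.
Codon 2 (AGT, Ser): 1 synonymous substitution.
Total: 3 + 1 = 4.

4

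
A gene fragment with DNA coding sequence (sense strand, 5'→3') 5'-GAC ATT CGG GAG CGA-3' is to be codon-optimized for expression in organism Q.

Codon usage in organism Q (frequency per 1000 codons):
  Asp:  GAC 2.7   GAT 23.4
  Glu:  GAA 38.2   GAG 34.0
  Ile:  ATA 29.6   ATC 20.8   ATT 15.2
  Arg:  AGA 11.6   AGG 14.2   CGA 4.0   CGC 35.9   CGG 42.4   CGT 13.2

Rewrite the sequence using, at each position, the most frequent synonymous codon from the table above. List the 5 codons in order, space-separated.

GAT ATA CGG GAA CGG

Codon 1 (Asp): best is GAT at 23.4.
Codon 2 (Ile): best is ATA at 29.6.
Codon 3 (Arg): best is CGG at 42.4.
Codon 4 (Glu): best is GAA at 38.2.
Codon 5 (Arg): best is CGG at 42.4.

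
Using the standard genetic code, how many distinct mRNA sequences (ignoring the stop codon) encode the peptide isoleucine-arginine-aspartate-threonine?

144

Ile: 3 codons.
Arg: 6 codons.
Asp: 2 codons.
Thr: 4 codons.
3 × 6 × 2 × 4 = 144.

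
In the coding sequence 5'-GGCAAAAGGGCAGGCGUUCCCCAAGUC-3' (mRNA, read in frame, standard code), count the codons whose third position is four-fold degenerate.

6

Codon 1 GGC (Gly): third position 4-fold.
Codon 2 AAA (Lys): third position 2-fold.
Codon 3 AGG (Arg): third position 2-fold.
Codon 4 GCA (Ala): third position 4-fold.
Codon 5 GGC (Gly): third position 4-fold.
Codon 6 GUU (Val): third position 4-fold.
Codon 7 CCC (Pro): third position 4-fold.
Codon 8 CAA (Gln): third position 2-fold.
Codon 9 GUC (Val): third position 4-fold.
Four-fold degenerate third positions: 6.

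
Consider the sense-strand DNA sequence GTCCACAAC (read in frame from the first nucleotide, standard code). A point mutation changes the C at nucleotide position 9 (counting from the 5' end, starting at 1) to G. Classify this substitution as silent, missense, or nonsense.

missense

Position 9 falls in codon 3: AAC → Asn.
After the substitution the codon is AAG → Lys.
Asn ≠ Lys, so this is a missense mutation.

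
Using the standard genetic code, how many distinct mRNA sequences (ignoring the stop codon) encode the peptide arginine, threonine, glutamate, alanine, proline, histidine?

1536

Arg: 6 codons.
Thr: 4 codons.
Glu: 2 codons.
Ala: 4 codons.
Pro: 4 codons.
His: 2 codons.
6 × 4 × 2 × 4 × 4 × 2 = 1536.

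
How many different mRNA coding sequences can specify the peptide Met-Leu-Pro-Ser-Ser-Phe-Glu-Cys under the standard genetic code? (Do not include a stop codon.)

6912

Met: 1 codon.
Leu: 6 codons.
Pro: 4 codons.
Ser: 6 codons.
Ser: 6 codons.
Phe: 2 codons.
Glu: 2 codons.
Cys: 2 codons.
1 × 6 × 4 × 6 × 6 × 2 × 2 × 2 = 6912.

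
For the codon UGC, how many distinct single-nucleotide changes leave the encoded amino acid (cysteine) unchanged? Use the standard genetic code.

1

Position 1: none → 0 synonymous.
Position 2: none → 0 synonymous.
Position 3: UGU → 1 synonymous.
Total: 0 + 0 + 1 = 1.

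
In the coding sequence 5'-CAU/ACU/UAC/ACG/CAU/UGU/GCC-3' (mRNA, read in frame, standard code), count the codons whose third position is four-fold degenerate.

3

Codon 1 CAU (His): third position 2-fold.
Codon 2 ACU (Thr): third position 4-fold.
Codon 3 UAC (Tyr): third position 2-fold.
Codon 4 ACG (Thr): third position 4-fold.
Codon 5 CAU (His): third position 2-fold.
Codon 6 UGU (Cys): third position 2-fold.
Codon 7 GCC (Ala): third position 4-fold.
Four-fold degenerate third positions: 3.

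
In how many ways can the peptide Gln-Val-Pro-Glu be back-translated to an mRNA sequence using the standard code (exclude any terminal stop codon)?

Gln: 2 codons.
Val: 4 codons.
Pro: 4 codons.
Glu: 2 codons.
2 × 4 × 4 × 2 = 64.

64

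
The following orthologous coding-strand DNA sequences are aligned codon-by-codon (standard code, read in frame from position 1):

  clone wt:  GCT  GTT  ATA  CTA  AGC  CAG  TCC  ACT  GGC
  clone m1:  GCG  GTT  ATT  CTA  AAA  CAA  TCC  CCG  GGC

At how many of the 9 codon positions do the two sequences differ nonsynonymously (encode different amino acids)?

2

Codon 1: GCT Ala / GCG Ala — synonymous.
Codon 2: GTT Val / GTT Val — identical.
Codon 3: ATA Ile / ATT Ile — synonymous.
Codon 4: CTA Leu / CTA Leu — identical.
Codon 5: AGC Ser / AAA Lys — nonsynonymous.
Codon 6: CAG Gln / CAA Gln — synonymous.
Codon 7: TCC Ser / TCC Ser — identical.
Codon 8: ACT Thr / CCG Pro — nonsynonymous.
Codon 9: GGC Gly / GGC Gly — identical.
Nonsynonymous differences: 2.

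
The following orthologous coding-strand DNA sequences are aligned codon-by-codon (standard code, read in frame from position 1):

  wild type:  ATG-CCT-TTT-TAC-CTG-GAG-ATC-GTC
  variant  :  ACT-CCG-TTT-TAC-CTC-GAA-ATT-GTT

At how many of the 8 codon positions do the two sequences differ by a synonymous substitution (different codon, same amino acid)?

Codon 1: ATG Met / ACT Thr — nonsynonymous.
Codon 2: CCT Pro / CCG Pro — synonymous.
Codon 3: TTT Phe / TTT Phe — identical.
Codon 4: TAC Tyr / TAC Tyr — identical.
Codon 5: CTG Leu / CTC Leu — synonymous.
Codon 6: GAG Glu / GAA Glu — synonymous.
Codon 7: ATC Ile / ATT Ile — synonymous.
Codon 8: GTC Val / GTT Val — synonymous.
Synonymous differences: 5.

5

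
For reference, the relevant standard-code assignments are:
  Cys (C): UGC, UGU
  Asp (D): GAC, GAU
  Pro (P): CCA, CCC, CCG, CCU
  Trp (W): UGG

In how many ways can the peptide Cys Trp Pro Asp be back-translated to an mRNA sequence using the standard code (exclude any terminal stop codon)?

16

Cys: 2 codons.
Trp: 1 codon.
Pro: 4 codons.
Asp: 2 codons.
2 × 1 × 4 × 2 = 16.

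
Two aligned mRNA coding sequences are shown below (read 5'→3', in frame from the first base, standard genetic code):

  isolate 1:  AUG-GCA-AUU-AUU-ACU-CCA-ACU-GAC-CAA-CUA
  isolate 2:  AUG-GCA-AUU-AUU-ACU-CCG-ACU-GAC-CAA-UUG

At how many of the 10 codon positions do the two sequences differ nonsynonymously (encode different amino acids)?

Codon 1: AUG Met / AUG Met — identical.
Codon 2: GCA Ala / GCA Ala — identical.
Codon 3: AUU Ile / AUU Ile — identical.
Codon 4: AUU Ile / AUU Ile — identical.
Codon 5: ACU Thr / ACU Thr — identical.
Codon 6: CCA Pro / CCG Pro — synonymous.
Codon 7: ACU Thr / ACU Thr — identical.
Codon 8: GAC Asp / GAC Asp — identical.
Codon 9: CAA Gln / CAA Gln — identical.
Codon 10: CUA Leu / UUG Leu — synonymous.
Nonsynonymous differences: 0.

0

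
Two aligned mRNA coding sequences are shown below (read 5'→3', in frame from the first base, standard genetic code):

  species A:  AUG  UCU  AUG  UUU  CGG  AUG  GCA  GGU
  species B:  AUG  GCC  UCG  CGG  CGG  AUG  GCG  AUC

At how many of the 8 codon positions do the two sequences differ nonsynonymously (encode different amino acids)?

Codon 1: AUG Met / AUG Met — identical.
Codon 2: UCU Ser / GCC Ala — nonsynonymous.
Codon 3: AUG Met / UCG Ser — nonsynonymous.
Codon 4: UUU Phe / CGG Arg — nonsynonymous.
Codon 5: CGG Arg / CGG Arg — identical.
Codon 6: AUG Met / AUG Met — identical.
Codon 7: GCA Ala / GCG Ala — synonymous.
Codon 8: GGU Gly / AUC Ile — nonsynonymous.
Nonsynonymous differences: 4.

4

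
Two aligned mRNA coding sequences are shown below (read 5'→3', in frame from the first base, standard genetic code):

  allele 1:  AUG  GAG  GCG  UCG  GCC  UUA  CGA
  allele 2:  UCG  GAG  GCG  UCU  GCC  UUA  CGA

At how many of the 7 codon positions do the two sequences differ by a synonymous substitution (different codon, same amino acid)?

1

Codon 1: AUG Met / UCG Ser — nonsynonymous.
Codon 2: GAG Glu / GAG Glu — identical.
Codon 3: GCG Ala / GCG Ala — identical.
Codon 4: UCG Ser / UCU Ser — synonymous.
Codon 5: GCC Ala / GCC Ala — identical.
Codon 6: UUA Leu / UUA Leu — identical.
Codon 7: CGA Arg / CGA Arg — identical.
Synonymous differences: 1.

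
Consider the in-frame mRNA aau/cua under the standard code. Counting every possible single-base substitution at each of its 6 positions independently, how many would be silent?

Codon 1 (AAU, Asn): 1 synonymous substitution.
Codon 2 (CUA, Leu): 4 synonymous substitutions.
Total: 1 + 4 = 5.

5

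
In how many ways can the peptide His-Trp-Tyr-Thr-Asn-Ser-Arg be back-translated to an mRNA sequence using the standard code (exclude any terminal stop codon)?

1152

His: 2 codons.
Trp: 1 codon.
Tyr: 2 codons.
Thr: 4 codons.
Asn: 2 codons.
Ser: 6 codons.
Arg: 6 codons.
2 × 1 × 2 × 4 × 2 × 6 × 6 = 1152.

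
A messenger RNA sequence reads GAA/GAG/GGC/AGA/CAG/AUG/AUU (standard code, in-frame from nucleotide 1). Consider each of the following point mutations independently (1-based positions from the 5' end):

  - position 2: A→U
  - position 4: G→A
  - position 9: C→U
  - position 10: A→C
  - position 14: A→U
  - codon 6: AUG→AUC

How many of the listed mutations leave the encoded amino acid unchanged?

Codon 1: GAA (Glu) → GUA (Val) — missense.
Codon 2: GAG (Glu) → AAG (Lys) — missense.
Codon 3: GGC (Gly) → GGU (Gly) — synonymous.
Codon 4: AGA (Arg) → CGA (Arg) — synonymous.
Codon 5: CAG (Gln) → CUG (Leu) — missense.
Codon 6: AUG (Met) → AUC (Ile) — missense.
Synonymous: 2 of 6.

2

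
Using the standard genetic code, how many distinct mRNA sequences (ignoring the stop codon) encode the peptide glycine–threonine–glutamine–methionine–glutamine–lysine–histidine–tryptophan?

256

Gly: 4 codons.
Thr: 4 codons.
Gln: 2 codons.
Met: 1 codon.
Gln: 2 codons.
Lys: 2 codons.
His: 2 codons.
Trp: 1 codon.
4 × 4 × 2 × 1 × 2 × 2 × 2 × 1 = 256.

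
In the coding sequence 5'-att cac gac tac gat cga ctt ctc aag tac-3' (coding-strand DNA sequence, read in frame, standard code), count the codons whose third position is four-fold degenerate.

3

Codon 1 ATT (Ile): third position 3-fold.
Codon 2 CAC (His): third position 2-fold.
Codon 3 GAC (Asp): third position 2-fold.
Codon 4 TAC (Tyr): third position 2-fold.
Codon 5 GAT (Asp): third position 2-fold.
Codon 6 CGA (Arg): third position 4-fold.
Codon 7 CTT (Leu): third position 4-fold.
Codon 8 CTC (Leu): third position 4-fold.
Codon 9 AAG (Lys): third position 2-fold.
Codon 10 TAC (Tyr): third position 2-fold.
Four-fold degenerate third positions: 3.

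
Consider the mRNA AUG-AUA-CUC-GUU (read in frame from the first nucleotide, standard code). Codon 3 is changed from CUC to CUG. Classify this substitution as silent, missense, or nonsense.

Position 9 falls in codon 3: CUC → Leu.
After the substitution the codon is CUG → Leu.
Both encode Leu, so the change is synonymous.

silent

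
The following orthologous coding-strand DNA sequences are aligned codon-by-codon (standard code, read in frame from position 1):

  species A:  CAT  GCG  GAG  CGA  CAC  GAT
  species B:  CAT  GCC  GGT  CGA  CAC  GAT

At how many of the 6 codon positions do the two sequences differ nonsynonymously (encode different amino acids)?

1

Codon 1: CAT His / CAT His — identical.
Codon 2: GCG Ala / GCC Ala — synonymous.
Codon 3: GAG Glu / GGT Gly — nonsynonymous.
Codon 4: CGA Arg / CGA Arg — identical.
Codon 5: CAC His / CAC His — identical.
Codon 6: GAT Asp / GAT Asp — identical.
Nonsynonymous differences: 1.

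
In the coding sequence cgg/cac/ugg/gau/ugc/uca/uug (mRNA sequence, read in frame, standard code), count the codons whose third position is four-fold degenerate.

Codon 1 CGG (Arg): third position 4-fold.
Codon 2 CAC (His): third position 2-fold.
Codon 3 UGG (Trp): third position 1-fold.
Codon 4 GAU (Asp): third position 2-fold.
Codon 5 UGC (Cys): third position 2-fold.
Codon 6 UCA (Ser): third position 4-fold.
Codon 7 UUG (Leu): third position 2-fold.
Four-fold degenerate third positions: 2.

2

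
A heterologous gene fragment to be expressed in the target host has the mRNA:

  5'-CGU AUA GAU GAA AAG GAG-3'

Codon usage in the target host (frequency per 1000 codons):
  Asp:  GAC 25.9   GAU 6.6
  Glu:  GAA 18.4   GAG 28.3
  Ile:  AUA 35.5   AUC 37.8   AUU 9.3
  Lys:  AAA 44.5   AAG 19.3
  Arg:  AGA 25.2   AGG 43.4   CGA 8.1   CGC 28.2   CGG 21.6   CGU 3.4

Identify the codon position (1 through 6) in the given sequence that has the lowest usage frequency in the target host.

1

Codon 1 CGU (Arg): 3.4 per 1000.
Codon 2 AUA (Ile): 35.5 per 1000.
Codon 3 GAU (Asp): 6.6 per 1000.
Codon 4 GAA (Glu): 18.4 per 1000.
Codon 5 AAG (Lys): 19.3 per 1000.
Codon 6 GAG (Glu): 28.3 per 1000.
Lowest frequency is 3.4 at codon 1.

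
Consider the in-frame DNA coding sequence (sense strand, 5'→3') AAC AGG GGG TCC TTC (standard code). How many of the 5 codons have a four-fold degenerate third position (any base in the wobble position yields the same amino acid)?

2

Codon 1 AAC (Asn): third position 2-fold.
Codon 2 AGG (Arg): third position 2-fold.
Codon 3 GGG (Gly): third position 4-fold.
Codon 4 TCC (Ser): third position 4-fold.
Codon 5 TTC (Phe): third position 2-fold.
Four-fold degenerate third positions: 2.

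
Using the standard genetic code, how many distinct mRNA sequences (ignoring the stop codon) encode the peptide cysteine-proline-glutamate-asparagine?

32

Cys: 2 codons.
Pro: 4 codons.
Glu: 2 codons.
Asn: 2 codons.
2 × 4 × 2 × 2 = 32.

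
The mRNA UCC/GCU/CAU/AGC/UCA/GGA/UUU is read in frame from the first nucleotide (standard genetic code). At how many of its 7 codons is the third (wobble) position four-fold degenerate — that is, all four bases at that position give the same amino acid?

4

Codon 1 UCC (Ser): third position 4-fold.
Codon 2 GCU (Ala): third position 4-fold.
Codon 3 CAU (His): third position 2-fold.
Codon 4 AGC (Ser): third position 2-fold.
Codon 5 UCA (Ser): third position 4-fold.
Codon 6 GGA (Gly): third position 4-fold.
Codon 7 UUU (Phe): third position 2-fold.
Four-fold degenerate third positions: 4.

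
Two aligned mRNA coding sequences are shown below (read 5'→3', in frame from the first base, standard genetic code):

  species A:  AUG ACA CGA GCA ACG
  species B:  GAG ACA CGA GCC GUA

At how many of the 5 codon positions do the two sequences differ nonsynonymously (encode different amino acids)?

Codon 1: AUG Met / GAG Glu — nonsynonymous.
Codon 2: ACA Thr / ACA Thr — identical.
Codon 3: CGA Arg / CGA Arg — identical.
Codon 4: GCA Ala / GCC Ala — synonymous.
Codon 5: ACG Thr / GUA Val — nonsynonymous.
Nonsynonymous differences: 2.

2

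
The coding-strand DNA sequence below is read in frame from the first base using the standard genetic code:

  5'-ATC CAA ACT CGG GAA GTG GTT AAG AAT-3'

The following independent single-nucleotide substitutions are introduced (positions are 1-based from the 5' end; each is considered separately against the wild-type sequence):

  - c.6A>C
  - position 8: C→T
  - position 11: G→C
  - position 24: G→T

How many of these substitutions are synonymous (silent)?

0

Codon 2: CAA (Gln) → CAC (His) — missense.
Codon 3: ACT (Thr) → ATT (Ile) — missense.
Codon 4: CGG (Arg) → CCG (Pro) — missense.
Codon 8: AAG (Lys) → AAT (Asn) — missense.
Synonymous: 0 of 4.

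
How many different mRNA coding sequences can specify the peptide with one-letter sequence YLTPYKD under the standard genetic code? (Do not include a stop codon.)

Tyr: 2 codons.
Leu: 6 codons.
Thr: 4 codons.
Pro: 4 codons.
Tyr: 2 codons.
Lys: 2 codons.
Asp: 2 codons.
2 × 6 × 4 × 4 × 2 × 2 × 2 = 1536.

1536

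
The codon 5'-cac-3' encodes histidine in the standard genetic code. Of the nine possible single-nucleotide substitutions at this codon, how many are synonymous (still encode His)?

1

Position 1: none → 0 synonymous.
Position 2: none → 0 synonymous.
Position 3: CAT → 1 synonymous.
Total: 0 + 0 + 1 = 1.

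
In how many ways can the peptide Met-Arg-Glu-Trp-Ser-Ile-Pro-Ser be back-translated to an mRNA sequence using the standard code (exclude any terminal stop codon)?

5184

Met: 1 codon.
Arg: 6 codons.
Glu: 2 codons.
Trp: 1 codon.
Ser: 6 codons.
Ile: 3 codons.
Pro: 4 codons.
Ser: 6 codons.
1 × 6 × 2 × 1 × 6 × 3 × 4 × 6 = 5184.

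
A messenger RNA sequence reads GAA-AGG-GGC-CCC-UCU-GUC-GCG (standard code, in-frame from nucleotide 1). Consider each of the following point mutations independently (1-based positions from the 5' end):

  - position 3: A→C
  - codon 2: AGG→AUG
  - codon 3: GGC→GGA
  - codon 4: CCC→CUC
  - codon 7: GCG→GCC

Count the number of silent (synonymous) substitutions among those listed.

2

Codon 1: GAA (Glu) → GAC (Asp) — missense.
Codon 2: AGG (Arg) → AUG (Met) — missense.
Codon 3: GGC (Gly) → GGA (Gly) — synonymous.
Codon 4: CCC (Pro) → CUC (Leu) — missense.
Codon 7: GCG (Ala) → GCC (Ala) — synonymous.
Synonymous: 2 of 5.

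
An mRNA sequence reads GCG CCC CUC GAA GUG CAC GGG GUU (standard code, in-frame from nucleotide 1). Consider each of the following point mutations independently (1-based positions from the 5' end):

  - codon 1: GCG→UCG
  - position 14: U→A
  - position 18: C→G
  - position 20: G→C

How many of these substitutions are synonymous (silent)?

Codon 1: GCG (Ala) → UCG (Ser) — missense.
Codon 5: GUG (Val) → GAG (Glu) — missense.
Codon 6: CAC (His) → CAG (Gln) — missense.
Codon 7: GGG (Gly) → GCG (Ala) — missense.
Synonymous: 0 of 4.

0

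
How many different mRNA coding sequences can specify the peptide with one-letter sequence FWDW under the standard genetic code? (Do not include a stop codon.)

4

Phe: 2 codons.
Trp: 1 codon.
Asp: 2 codons.
Trp: 1 codon.
2 × 1 × 2 × 1 = 4.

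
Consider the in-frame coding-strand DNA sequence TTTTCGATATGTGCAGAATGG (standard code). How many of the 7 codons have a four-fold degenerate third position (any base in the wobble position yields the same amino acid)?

Codon 1 TTT (Phe): third position 2-fold.
Codon 2 TCG (Ser): third position 4-fold.
Codon 3 ATA (Ile): third position 3-fold.
Codon 4 TGT (Cys): third position 2-fold.
Codon 5 GCA (Ala): third position 4-fold.
Codon 6 GAA (Glu): third position 2-fold.
Codon 7 TGG (Trp): third position 1-fold.
Four-fold degenerate third positions: 2.

2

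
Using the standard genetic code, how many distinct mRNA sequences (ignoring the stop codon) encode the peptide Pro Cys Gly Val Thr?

512

Pro: 4 codons.
Cys: 2 codons.
Gly: 4 codons.
Val: 4 codons.
Thr: 4 codons.
4 × 2 × 4 × 4 × 4 = 512.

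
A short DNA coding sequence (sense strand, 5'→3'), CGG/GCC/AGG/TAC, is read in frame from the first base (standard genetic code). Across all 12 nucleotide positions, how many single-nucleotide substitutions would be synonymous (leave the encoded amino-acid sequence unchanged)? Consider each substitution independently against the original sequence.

Codon 1 (CGG, Arg): 4 synonymous substitutions.
Codon 2 (GCC, Ala): 3 synonymous substitutions.
Codon 3 (AGG, Arg): 2 synonymous substitutions.
Codon 4 (TAC, Tyr): 1 synonymous substitution.
Total: 4 + 3 + 2 + 1 = 10.

10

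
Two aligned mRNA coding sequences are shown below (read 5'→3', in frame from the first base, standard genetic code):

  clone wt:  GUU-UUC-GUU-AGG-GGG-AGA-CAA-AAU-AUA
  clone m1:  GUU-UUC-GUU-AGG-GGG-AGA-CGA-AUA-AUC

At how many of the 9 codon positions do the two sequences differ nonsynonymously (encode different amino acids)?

Codon 1: GUU Val / GUU Val — identical.
Codon 2: UUC Phe / UUC Phe — identical.
Codon 3: GUU Val / GUU Val — identical.
Codon 4: AGG Arg / AGG Arg — identical.
Codon 5: GGG Gly / GGG Gly — identical.
Codon 6: AGA Arg / AGA Arg — identical.
Codon 7: CAA Gln / CGA Arg — nonsynonymous.
Codon 8: AAU Asn / AUA Ile — nonsynonymous.
Codon 9: AUA Ile / AUC Ile — synonymous.
Nonsynonymous differences: 2.

2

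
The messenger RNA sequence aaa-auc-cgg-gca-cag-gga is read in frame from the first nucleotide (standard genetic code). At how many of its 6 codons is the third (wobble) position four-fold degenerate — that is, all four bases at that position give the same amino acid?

Codon 1 AAA (Lys): third position 2-fold.
Codon 2 AUC (Ile): third position 3-fold.
Codon 3 CGG (Arg): third position 4-fold.
Codon 4 GCA (Ala): third position 4-fold.
Codon 5 CAG (Gln): third position 2-fold.
Codon 6 GGA (Gly): third position 4-fold.
Four-fold degenerate third positions: 3.

3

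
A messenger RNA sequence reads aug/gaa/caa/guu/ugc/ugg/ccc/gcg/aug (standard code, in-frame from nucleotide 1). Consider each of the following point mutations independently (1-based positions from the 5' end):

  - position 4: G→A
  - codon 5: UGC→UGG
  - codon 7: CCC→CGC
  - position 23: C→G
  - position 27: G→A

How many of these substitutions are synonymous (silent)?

0

Codon 2: GAA (Glu) → AAA (Lys) — missense.
Codon 5: UGC (Cys) → UGG (Trp) — missense.
Codon 7: CCC (Pro) → CGC (Arg) — missense.
Codon 8: GCG (Ala) → GGG (Gly) — missense.
Codon 9: AUG (Met) → AUA (Ile) — missense.
Synonymous: 0 of 5.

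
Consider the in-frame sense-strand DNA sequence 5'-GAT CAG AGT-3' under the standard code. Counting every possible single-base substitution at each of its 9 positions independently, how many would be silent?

3

Codon 1 (GAT, Asp): 1 synonymous substitution.
Codon 2 (CAG, Gln): 1 synonymous substitution.
Codon 3 (AGT, Ser): 1 synonymous substitution.
Total: 1 + 1 + 1 = 3.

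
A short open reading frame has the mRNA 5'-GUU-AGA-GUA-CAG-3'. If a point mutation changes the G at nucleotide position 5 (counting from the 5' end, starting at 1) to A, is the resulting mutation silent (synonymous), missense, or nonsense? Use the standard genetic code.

missense

Position 5 falls in codon 2: AGA → Arg.
After the substitution the codon is AAA → Lys.
Arg ≠ Lys, so this is a missense mutation.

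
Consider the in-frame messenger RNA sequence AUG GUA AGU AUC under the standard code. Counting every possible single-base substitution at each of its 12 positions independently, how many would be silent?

Codon 1 (AUG, Met): 0 synonymous substitutions.
Codon 2 (GUA, Val): 3 synonymous substitutions.
Codon 3 (AGU, Ser): 1 synonymous substitution.
Codon 4 (AUC, Ile): 2 synonymous substitutions.
Total: 0 + 3 + 1 + 2 = 6.

6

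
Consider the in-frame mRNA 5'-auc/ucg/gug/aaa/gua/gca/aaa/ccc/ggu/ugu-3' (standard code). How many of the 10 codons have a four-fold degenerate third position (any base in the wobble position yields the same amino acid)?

Codon 1 AUC (Ile): third position 3-fold.
Codon 2 UCG (Ser): third position 4-fold.
Codon 3 GUG (Val): third position 4-fold.
Codon 4 AAA (Lys): third position 2-fold.
Codon 5 GUA (Val): third position 4-fold.
Codon 6 GCA (Ala): third position 4-fold.
Codon 7 AAA (Lys): third position 2-fold.
Codon 8 CCC (Pro): third position 4-fold.
Codon 9 GGU (Gly): third position 4-fold.
Codon 10 UGU (Cys): third position 2-fold.
Four-fold degenerate third positions: 6.

6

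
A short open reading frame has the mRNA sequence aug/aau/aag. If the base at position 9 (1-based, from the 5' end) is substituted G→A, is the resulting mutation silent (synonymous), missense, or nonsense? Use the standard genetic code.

silent

Position 9 falls in codon 3: AAG → Lys.
After the substitution the codon is AAA → Lys.
Both encode Lys, so the change is synonymous.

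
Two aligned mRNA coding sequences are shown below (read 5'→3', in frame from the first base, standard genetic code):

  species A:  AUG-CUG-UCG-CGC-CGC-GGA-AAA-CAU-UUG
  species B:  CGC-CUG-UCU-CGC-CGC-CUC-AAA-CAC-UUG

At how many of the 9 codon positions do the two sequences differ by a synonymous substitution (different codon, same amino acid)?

2

Codon 1: AUG Met / CGC Arg — nonsynonymous.
Codon 2: CUG Leu / CUG Leu — identical.
Codon 3: UCG Ser / UCU Ser — synonymous.
Codon 4: CGC Arg / CGC Arg — identical.
Codon 5: CGC Arg / CGC Arg — identical.
Codon 6: GGA Gly / CUC Leu — nonsynonymous.
Codon 7: AAA Lys / AAA Lys — identical.
Codon 8: CAU His / CAC His — synonymous.
Codon 9: UUG Leu / UUG Leu — identical.
Synonymous differences: 2.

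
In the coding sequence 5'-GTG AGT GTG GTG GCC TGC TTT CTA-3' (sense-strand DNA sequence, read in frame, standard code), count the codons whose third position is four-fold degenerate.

5

Codon 1 GTG (Val): third position 4-fold.
Codon 2 AGT (Ser): third position 2-fold.
Codon 3 GTG (Val): third position 4-fold.
Codon 4 GTG (Val): third position 4-fold.
Codon 5 GCC (Ala): third position 4-fold.
Codon 6 TGC (Cys): third position 2-fold.
Codon 7 TTT (Phe): third position 2-fold.
Codon 8 CTA (Leu): third position 4-fold.
Four-fold degenerate third positions: 5.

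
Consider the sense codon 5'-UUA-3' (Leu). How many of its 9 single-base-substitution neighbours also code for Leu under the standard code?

Position 1: CUA → 1 synonymous.
Position 2: none → 0 synonymous.
Position 3: UUG → 1 synonymous.
Total: 1 + 0 + 1 = 2.

2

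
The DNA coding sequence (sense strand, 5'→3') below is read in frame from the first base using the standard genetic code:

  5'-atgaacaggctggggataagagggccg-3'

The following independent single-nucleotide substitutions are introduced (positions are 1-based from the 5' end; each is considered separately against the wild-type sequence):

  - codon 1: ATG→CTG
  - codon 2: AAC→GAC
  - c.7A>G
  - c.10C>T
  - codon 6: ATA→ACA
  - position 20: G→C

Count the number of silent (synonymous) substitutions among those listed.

1

Codon 1: ATG (Met) → CTG (Leu) — missense.
Codon 2: AAC (Asn) → GAC (Asp) — missense.
Codon 3: AGG (Arg) → GGG (Gly) — missense.
Codon 4: CTG (Leu) → TTG (Leu) — synonymous.
Codon 6: ATA (Ile) → ACA (Thr) — missense.
Codon 7: AGA (Arg) → ACA (Thr) — missense.
Synonymous: 1 of 6.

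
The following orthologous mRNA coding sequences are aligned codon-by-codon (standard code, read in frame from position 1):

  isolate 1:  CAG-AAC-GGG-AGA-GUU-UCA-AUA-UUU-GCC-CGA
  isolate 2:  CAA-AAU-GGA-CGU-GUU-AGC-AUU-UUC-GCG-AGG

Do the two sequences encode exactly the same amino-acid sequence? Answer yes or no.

yes

Codon 1: CAG Gln / CAA Gln — synonymous.
Codon 2: AAC Asn / AAU Asn — synonymous.
Codon 3: GGG Gly / GGA Gly — synonymous.
Codon 4: AGA Arg / CGU Arg — synonymous.
Codon 5: GUU Val / GUU Val — identical.
Codon 6: UCA Ser / AGC Ser — synonymous.
Codon 7: AUA Ile / AUU Ile — synonymous.
Codon 8: UUU Phe / UUC Phe — synonymous.
Codon 9: GCC Ala / GCG Ala — synonymous.
Codon 10: CGA Arg / AGG Arg — synonymous.
Nonsynonymous differences: 0 → same protein.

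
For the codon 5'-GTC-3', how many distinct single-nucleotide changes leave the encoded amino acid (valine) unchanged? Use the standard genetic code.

3

Position 1: none → 0 synonymous.
Position 2: none → 0 synonymous.
Position 3: GTT, GTA, GTG → 3 synonymous.
Total: 0 + 0 + 3 = 3.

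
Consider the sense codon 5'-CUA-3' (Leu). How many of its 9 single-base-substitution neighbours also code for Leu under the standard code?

4

Position 1: UUA → 1 synonymous.
Position 2: none → 0 synonymous.
Position 3: CUU, CUC, CUG → 3 synonymous.
Total: 1 + 0 + 3 = 4.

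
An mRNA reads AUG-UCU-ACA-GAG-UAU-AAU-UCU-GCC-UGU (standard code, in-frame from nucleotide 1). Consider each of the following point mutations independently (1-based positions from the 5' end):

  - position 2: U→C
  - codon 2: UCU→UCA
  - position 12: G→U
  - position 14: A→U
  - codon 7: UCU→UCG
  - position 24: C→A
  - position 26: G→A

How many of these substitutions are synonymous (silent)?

Codon 1: AUG (Met) → ACG (Thr) — missense.
Codon 2: UCU (Ser) → UCA (Ser) — synonymous.
Codon 4: GAG (Glu) → GAU (Asp) — missense.
Codon 5: UAU (Tyr) → UUU (Phe) — missense.
Codon 7: UCU (Ser) → UCG (Ser) — synonymous.
Codon 8: GCC (Ala) → GCA (Ala) — synonymous.
Codon 9: UGU (Cys) → UAU (Tyr) — missense.
Synonymous: 3 of 7.

3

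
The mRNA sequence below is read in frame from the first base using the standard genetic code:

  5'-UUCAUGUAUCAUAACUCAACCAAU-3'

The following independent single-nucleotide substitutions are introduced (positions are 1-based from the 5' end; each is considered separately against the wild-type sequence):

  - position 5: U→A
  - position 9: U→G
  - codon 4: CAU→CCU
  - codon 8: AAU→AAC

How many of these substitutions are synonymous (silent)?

Codon 2: AUG (Met) → AAG (Lys) — missense.
Codon 3: UAU (Tyr) → UAG (Stop) — nonsense.
Codon 4: CAU (His) → CCU (Pro) — missense.
Codon 8: AAU (Asn) → AAC (Asn) — synonymous.
Synonymous: 1 of 4.

1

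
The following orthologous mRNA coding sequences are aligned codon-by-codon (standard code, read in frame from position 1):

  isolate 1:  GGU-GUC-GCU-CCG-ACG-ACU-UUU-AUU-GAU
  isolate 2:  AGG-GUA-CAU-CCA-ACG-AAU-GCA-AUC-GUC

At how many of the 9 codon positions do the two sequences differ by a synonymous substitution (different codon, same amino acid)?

3

Codon 1: GGU Gly / AGG Arg — nonsynonymous.
Codon 2: GUC Val / GUA Val — synonymous.
Codon 3: GCU Ala / CAU His — nonsynonymous.
Codon 4: CCG Pro / CCA Pro — synonymous.
Codon 5: ACG Thr / ACG Thr — identical.
Codon 6: ACU Thr / AAU Asn — nonsynonymous.
Codon 7: UUU Phe / GCA Ala — nonsynonymous.
Codon 8: AUU Ile / AUC Ile — synonymous.
Codon 9: GAU Asp / GUC Val — nonsynonymous.
Synonymous differences: 3.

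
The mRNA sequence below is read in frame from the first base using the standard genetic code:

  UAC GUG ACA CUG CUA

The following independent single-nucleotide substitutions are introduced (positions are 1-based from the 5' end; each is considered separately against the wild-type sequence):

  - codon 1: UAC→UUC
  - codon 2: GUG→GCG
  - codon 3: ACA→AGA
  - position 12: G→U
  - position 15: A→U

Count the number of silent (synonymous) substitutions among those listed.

Codon 1: UAC (Tyr) → UUC (Phe) — missense.
Codon 2: GUG (Val) → GCG (Ala) — missense.
Codon 3: ACA (Thr) → AGA (Arg) — missense.
Codon 4: CUG (Leu) → CUU (Leu) — synonymous.
Codon 5: CUA (Leu) → CUU (Leu) — synonymous.
Synonymous: 2 of 5.

2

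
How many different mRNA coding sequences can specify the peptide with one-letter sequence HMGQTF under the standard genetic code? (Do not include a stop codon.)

His: 2 codons.
Met: 1 codon.
Gly: 4 codons.
Gln: 2 codons.
Thr: 4 codons.
Phe: 2 codons.
2 × 1 × 4 × 2 × 4 × 2 = 128.

128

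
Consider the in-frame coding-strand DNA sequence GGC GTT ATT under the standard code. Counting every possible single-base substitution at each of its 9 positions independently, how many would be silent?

Codon 1 (GGC, Gly): 3 synonymous substitutions.
Codon 2 (GTT, Val): 3 synonymous substitutions.
Codon 3 (ATT, Ile): 2 synonymous substitutions.
Total: 3 + 3 + 2 = 8.

8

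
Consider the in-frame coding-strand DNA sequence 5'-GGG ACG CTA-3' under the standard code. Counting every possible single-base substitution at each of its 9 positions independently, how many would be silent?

Codon 1 (GGG, Gly): 3 synonymous substitutions.
Codon 2 (ACG, Thr): 3 synonymous substitutions.
Codon 3 (CTA, Leu): 4 synonymous substitutions.
Total: 3 + 3 + 4 = 10.

10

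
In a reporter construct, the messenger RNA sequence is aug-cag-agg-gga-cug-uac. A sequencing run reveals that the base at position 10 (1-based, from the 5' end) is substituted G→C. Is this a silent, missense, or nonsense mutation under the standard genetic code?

Position 10 falls in codon 4: GGA → Gly.
After the substitution the codon is CGA → Arg.
Gly ≠ Arg, so this is a missense mutation.

missense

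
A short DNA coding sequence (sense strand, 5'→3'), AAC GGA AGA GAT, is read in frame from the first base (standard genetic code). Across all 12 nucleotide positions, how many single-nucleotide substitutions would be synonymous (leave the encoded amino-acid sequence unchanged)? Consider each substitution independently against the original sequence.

Codon 1 (AAC, Asn): 1 synonymous substitution.
Codon 2 (GGA, Gly): 3 synonymous substitutions.
Codon 3 (AGA, Arg): 2 synonymous substitutions.
Codon 4 (GAT, Asp): 1 synonymous substitution.
Total: 1 + 3 + 2 + 1 = 7.

7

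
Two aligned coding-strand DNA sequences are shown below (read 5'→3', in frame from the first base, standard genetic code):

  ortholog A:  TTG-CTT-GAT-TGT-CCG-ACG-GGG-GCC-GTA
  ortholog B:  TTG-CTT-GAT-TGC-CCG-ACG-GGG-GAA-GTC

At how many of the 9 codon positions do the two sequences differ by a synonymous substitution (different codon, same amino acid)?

Codon 1: TTG Leu / TTG Leu — identical.
Codon 2: CTT Leu / CTT Leu — identical.
Codon 3: GAT Asp / GAT Asp — identical.
Codon 4: TGT Cys / TGC Cys — synonymous.
Codon 5: CCG Pro / CCG Pro — identical.
Codon 6: ACG Thr / ACG Thr — identical.
Codon 7: GGG Gly / GGG Gly — identical.
Codon 8: GCC Ala / GAA Glu — nonsynonymous.
Codon 9: GTA Val / GTC Val — synonymous.
Synonymous differences: 2.

2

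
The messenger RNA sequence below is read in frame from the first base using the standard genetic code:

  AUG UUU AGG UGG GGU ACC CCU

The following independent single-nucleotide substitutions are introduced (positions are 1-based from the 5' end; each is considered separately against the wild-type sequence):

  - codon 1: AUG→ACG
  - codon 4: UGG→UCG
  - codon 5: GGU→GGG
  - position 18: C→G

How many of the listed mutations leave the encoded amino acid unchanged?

2

Codon 1: AUG (Met) → ACG (Thr) — missense.
Codon 4: UGG (Trp) → UCG (Ser) — missense.
Codon 5: GGU (Gly) → GGG (Gly) — synonymous.
Codon 6: ACC (Thr) → ACG (Thr) — synonymous.
Synonymous: 2 of 4.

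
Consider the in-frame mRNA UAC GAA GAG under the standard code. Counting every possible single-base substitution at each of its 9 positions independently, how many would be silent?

3

Codon 1 (UAC, Tyr): 1 synonymous substitution.
Codon 2 (GAA, Glu): 1 synonymous substitution.
Codon 3 (GAG, Glu): 1 synonymous substitution.
Total: 1 + 1 + 1 = 3.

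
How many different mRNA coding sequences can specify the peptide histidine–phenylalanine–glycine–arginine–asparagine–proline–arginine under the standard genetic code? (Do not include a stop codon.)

4608

His: 2 codons.
Phe: 2 codons.
Gly: 4 codons.
Arg: 6 codons.
Asn: 2 codons.
Pro: 4 codons.
Arg: 6 codons.
2 × 2 × 4 × 6 × 2 × 4 × 6 = 4608.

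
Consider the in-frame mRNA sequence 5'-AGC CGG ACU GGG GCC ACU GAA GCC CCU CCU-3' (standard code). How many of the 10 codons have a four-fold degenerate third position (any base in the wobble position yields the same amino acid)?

8

Codon 1 AGC (Ser): third position 2-fold.
Codon 2 CGG (Arg): third position 4-fold.
Codon 3 ACU (Thr): third position 4-fold.
Codon 4 GGG (Gly): third position 4-fold.
Codon 5 GCC (Ala): third position 4-fold.
Codon 6 ACU (Thr): third position 4-fold.
Codon 7 GAA (Glu): third position 2-fold.
Codon 8 GCC (Ala): third position 4-fold.
Codon 9 CCU (Pro): third position 4-fold.
Codon 10 CCU (Pro): third position 4-fold.
Four-fold degenerate third positions: 8.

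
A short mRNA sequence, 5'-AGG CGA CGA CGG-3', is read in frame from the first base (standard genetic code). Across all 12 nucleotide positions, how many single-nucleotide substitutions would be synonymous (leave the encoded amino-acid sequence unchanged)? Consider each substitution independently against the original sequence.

Codon 1 (AGG, Arg): 2 synonymous substitutions.
Codon 2 (CGA, Arg): 4 synonymous substitutions.
Codon 3 (CGA, Arg): 4 synonymous substitutions.
Codon 4 (CGG, Arg): 4 synonymous substitutions.
Total: 2 + 4 + 4 + 4 = 14.

14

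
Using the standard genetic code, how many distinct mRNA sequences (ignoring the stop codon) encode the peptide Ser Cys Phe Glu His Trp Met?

Ser: 6 codons.
Cys: 2 codons.
Phe: 2 codons.
Glu: 2 codons.
His: 2 codons.
Trp: 1 codon.
Met: 1 codon.
6 × 2 × 2 × 2 × 2 × 1 × 1 = 96.

96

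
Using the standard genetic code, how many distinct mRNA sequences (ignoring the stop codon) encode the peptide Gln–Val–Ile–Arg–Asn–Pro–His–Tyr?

4608

Gln: 2 codons.
Val: 4 codons.
Ile: 3 codons.
Arg: 6 codons.
Asn: 2 codons.
Pro: 4 codons.
His: 2 codons.
Tyr: 2 codons.
2 × 4 × 3 × 6 × 2 × 4 × 2 × 2 = 4608.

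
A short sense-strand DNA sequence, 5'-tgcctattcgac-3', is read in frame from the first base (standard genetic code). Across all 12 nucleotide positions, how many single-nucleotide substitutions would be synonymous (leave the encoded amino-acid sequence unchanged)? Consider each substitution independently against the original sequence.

7

Codon 1 (TGC, Cys): 1 synonymous substitution.
Codon 2 (CTA, Leu): 4 synonymous substitutions.
Codon 3 (TTC, Phe): 1 synonymous substitution.
Codon 4 (GAC, Asp): 1 synonymous substitution.
Total: 1 + 4 + 1 + 1 = 7.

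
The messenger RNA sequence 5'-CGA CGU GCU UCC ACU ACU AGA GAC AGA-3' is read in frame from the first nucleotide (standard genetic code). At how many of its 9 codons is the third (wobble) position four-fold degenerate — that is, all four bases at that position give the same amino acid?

Codon 1 CGA (Arg): third position 4-fold.
Codon 2 CGU (Arg): third position 4-fold.
Codon 3 GCU (Ala): third position 4-fold.
Codon 4 UCC (Ser): third position 4-fold.
Codon 5 ACU (Thr): third position 4-fold.
Codon 6 ACU (Thr): third position 4-fold.
Codon 7 AGA (Arg): third position 2-fold.
Codon 8 GAC (Asp): third position 2-fold.
Codon 9 AGA (Arg): third position 2-fold.
Four-fold degenerate third positions: 6.

6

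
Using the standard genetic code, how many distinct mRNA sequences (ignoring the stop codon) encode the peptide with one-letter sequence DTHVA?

256

Asp: 2 codons.
Thr: 4 codons.
His: 2 codons.
Val: 4 codons.
Ala: 4 codons.
2 × 4 × 2 × 4 × 4 = 256.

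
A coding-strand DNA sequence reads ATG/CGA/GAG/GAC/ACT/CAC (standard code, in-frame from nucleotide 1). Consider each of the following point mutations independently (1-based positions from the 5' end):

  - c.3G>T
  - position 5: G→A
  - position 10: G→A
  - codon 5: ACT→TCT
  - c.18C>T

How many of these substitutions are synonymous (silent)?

1

Codon 1: ATG (Met) → ATT (Ile) — missense.
Codon 2: CGA (Arg) → CAA (Gln) — missense.
Codon 4: GAC (Asp) → AAC (Asn) — missense.
Codon 5: ACT (Thr) → TCT (Ser) — missense.
Codon 6: CAC (His) → CAT (His) — synonymous.
Synonymous: 1 of 5.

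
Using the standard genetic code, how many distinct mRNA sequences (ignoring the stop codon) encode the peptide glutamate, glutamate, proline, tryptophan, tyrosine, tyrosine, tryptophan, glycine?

256

Glu: 2 codons.
Glu: 2 codons.
Pro: 4 codons.
Trp: 1 codon.
Tyr: 2 codons.
Tyr: 2 codons.
Trp: 1 codon.
Gly: 4 codons.
2 × 2 × 4 × 1 × 2 × 2 × 1 × 4 = 256.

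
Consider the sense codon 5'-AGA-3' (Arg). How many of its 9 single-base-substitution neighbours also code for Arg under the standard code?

Position 1: CGA → 1 synonymous.
Position 2: none → 0 synonymous.
Position 3: AGG → 1 synonymous.
Total: 1 + 0 + 1 = 2.

2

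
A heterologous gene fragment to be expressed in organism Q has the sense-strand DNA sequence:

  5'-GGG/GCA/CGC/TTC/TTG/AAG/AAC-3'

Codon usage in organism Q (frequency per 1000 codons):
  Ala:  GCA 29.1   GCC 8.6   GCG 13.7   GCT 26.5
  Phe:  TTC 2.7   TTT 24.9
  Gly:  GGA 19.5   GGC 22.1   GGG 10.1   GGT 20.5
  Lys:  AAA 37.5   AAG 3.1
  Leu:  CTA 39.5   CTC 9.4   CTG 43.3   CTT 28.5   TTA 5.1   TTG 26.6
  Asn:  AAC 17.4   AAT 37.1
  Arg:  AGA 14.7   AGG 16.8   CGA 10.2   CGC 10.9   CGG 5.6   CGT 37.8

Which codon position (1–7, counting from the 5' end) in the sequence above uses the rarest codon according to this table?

Codon 1 GGG (Gly): 10.1 per 1000.
Codon 2 GCA (Ala): 29.1 per 1000.
Codon 3 CGC (Arg): 10.9 per 1000.
Codon 4 TTC (Phe): 2.7 per 1000.
Codon 5 TTG (Leu): 26.6 per 1000.
Codon 6 AAG (Lys): 3.1 per 1000.
Codon 7 AAC (Asn): 17.4 per 1000.
Lowest frequency is 2.7 at codon 4.

4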